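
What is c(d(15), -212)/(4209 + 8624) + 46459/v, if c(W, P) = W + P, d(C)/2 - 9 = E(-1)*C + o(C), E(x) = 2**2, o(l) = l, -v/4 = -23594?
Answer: 592055803/1211127208 ≈ 0.48885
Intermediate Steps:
v = 94376 (v = -4*(-23594) = 94376)
E(x) = 4
d(C) = 18 + 10*C (d(C) = 18 + 2*(4*C + C) = 18 + 2*(5*C) = 18 + 10*C)
c(W, P) = P + W
c(d(15), -212)/(4209 + 8624) + 46459/v = (-212 + (18 + 10*15))/(4209 + 8624) + 46459/94376 = (-212 + (18 + 150))/12833 + 46459*(1/94376) = (-212 + 168)*(1/12833) + 46459/94376 = -44*1/12833 + 46459/94376 = -44/12833 + 46459/94376 = 592055803/1211127208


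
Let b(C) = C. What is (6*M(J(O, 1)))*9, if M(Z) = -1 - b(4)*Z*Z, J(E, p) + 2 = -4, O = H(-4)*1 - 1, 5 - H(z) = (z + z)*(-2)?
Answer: -7830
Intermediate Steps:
H(z) = 5 + 4*z (H(z) = 5 - (z + z)*(-2) = 5 - 2*z*(-2) = 5 - (-4)*z = 5 + 4*z)
O = -12 (O = (5 + 4*(-4))*1 - 1 = (5 - 16)*1 - 1 = -11*1 - 1 = -11 - 1 = -12)
J(E, p) = -6 (J(E, p) = -2 - 4 = -6)
M(Z) = -1 - 4*Z² (M(Z) = -1 - 4*Z*Z = -1 - 4*Z²)
(6*M(J(O, 1)))*9 = (6*(-1 - 4*(-6)²))*9 = (6*(-1 - 4*36))*9 = (6*(-1 - 144))*9 = (6*(-145))*9 = -870*9 = -7830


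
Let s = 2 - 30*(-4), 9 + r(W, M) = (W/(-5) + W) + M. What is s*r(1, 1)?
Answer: -4392/5 ≈ -878.40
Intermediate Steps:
r(W, M) = -9 + M + 4*W/5 (r(W, M) = -9 + ((W/(-5) + W) + M) = -9 + ((W*(-1/5) + W) + M) = -9 + ((-W/5 + W) + M) = -9 + (4*W/5 + M) = -9 + (M + 4*W/5) = -9 + M + 4*W/5)
s = 122 (s = 2 - 5*(-24) = 2 + 120 = 122)
s*r(1, 1) = 122*(-9 + 1 + (4/5)*1) = 122*(-9 + 1 + 4/5) = 122*(-36/5) = -4392/5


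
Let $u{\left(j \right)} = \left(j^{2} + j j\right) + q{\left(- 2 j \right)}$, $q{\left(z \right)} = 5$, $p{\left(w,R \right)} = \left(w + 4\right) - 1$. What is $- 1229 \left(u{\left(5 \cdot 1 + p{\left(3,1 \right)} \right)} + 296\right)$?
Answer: $-667347$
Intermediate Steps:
$p{\left(w,R \right)} = 3 + w$ ($p{\left(w,R \right)} = \left(4 + w\right) - 1 = 3 + w$)
$u{\left(j \right)} = 5 + 2 j^{2}$ ($u{\left(j \right)} = \left(j^{2} + j j\right) + 5 = \left(j^{2} + j^{2}\right) + 5 = 2 j^{2} + 5 = 5 + 2 j^{2}$)
$- 1229 \left(u{\left(5 \cdot 1 + p{\left(3,1 \right)} \right)} + 296\right) = - 1229 \left(\left(5 + 2 \left(5 \cdot 1 + \left(3 + 3\right)\right)^{2}\right) + 296\right) = - 1229 \left(\left(5 + 2 \left(5 + 6\right)^{2}\right) + 296\right) = - 1229 \left(\left(5 + 2 \cdot 11^{2}\right) + 296\right) = - 1229 \left(\left(5 + 2 \cdot 121\right) + 296\right) = - 1229 \left(\left(5 + 242\right) + 296\right) = - 1229 \left(247 + 296\right) = \left(-1229\right) 543 = -667347$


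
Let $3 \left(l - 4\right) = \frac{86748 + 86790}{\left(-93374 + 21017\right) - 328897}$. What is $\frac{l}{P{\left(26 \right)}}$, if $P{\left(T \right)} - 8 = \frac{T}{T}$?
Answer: $\frac{773585}{1805643} \approx 0.42843$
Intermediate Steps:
$l = \frac{773585}{200627}$ ($l = 4 + \frac{\left(86748 + 86790\right) \frac{1}{\left(-93374 + 21017\right) - 328897}}{3} = 4 + \frac{173538 \frac{1}{-72357 - 328897}}{3} = 4 + \frac{173538 \frac{1}{-401254}}{3} = 4 + \frac{173538 \left(- \frac{1}{401254}\right)}{3} = 4 + \frac{1}{3} \left(- \frac{86769}{200627}\right) = 4 - \frac{28923}{200627} = \frac{773585}{200627} \approx 3.8558$)
$P{\left(T \right)} = 9$ ($P{\left(T \right)} = 8 + \frac{T}{T} = 8 + 1 = 9$)
$\frac{l}{P{\left(26 \right)}} = \frac{773585}{200627 \cdot 9} = \frac{773585}{200627} \cdot \frac{1}{9} = \frac{773585}{1805643}$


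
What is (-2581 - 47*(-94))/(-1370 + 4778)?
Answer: 1837/3408 ≈ 0.53903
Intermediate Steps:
(-2581 - 47*(-94))/(-1370 + 4778) = (-2581 + 4418)/3408 = 1837*(1/3408) = 1837/3408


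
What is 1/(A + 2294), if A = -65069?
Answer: -1/62775 ≈ -1.5930e-5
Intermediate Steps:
1/(A + 2294) = 1/(-65069 + 2294) = 1/(-62775) = -1/62775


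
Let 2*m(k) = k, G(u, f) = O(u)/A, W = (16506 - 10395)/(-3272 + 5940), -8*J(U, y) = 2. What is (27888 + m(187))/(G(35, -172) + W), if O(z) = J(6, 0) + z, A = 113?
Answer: 4217987273/391628 ≈ 10770.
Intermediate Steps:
J(U, y) = -1/4 (J(U, y) = -1/8*2 = -1/4)
O(z) = -1/4 + z
W = 6111/2668 ≈ 2.2905
G(u, f) = -1/452 + u/113 (G(u, f) = (-1/4 + u)/113 = (-1/4 + u)*(1/113) = -1/452 + u/113)
m(k) = k/2
(27888 + m(187))/(G(35, -172) + W) = (27888 + (1/2)*187)/((-1/452 + (1/113)*35) + 6111/2668) = (27888 + 187/2)/((-1/452 + 35/113) + 6111/2668) = 55963/(2*(139/452 + 6111/2668)) = 55963/(2*(195814/75371)) = (55963/2)*(75371/195814) = 4217987273/391628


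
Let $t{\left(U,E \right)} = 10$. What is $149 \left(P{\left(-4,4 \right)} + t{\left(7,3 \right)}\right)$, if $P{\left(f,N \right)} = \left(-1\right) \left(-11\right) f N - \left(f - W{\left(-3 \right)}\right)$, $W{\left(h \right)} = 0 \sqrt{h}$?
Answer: $-24138$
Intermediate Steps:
$W{\left(h \right)} = 0$
$P{\left(f,N \right)} = - f + 11 N f$ ($P{\left(f,N \right)} = \left(-1\right) \left(-11\right) f N + \left(0 - f\right) = 11 f N - f = 11 N f - f = - f + 11 N f$)
$149 \left(P{\left(-4,4 \right)} + t{\left(7,3 \right)}\right) = 149 \left(- 4 \left(-1 + 11 \cdot 4\right) + 10\right) = 149 \left(- 4 \left(-1 + 44\right) + 10\right) = 149 \left(\left(-4\right) 43 + 10\right) = 149 \left(-172 + 10\right) = 149 \left(-162\right) = -24138$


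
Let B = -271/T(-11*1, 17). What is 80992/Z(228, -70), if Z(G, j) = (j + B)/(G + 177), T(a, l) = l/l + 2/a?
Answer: -295215840/3611 ≈ -81755.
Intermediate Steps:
T(a, l) = 1 + 2/a
B = -2981/9 (B = -271*(-11/(2 - 11*1)) = -271*(-11/(2 - 11)) = -271/((-1/11*(-9))) = -271/9/11 = -271*11/9 = -2981/9 ≈ -331.22)
Z(G, j) = (-2981/9 + j)/(177 + G) (Z(G, j) = (j - 2981/9)/(G + 177) = (-2981/9 + j)/(177 + G))
80992/Z(228, -70) = 80992/(((-2981/9 - 70)/(177 + 228))) = 80992/((-3611/9/405)) = 80992/(((1/405)*(-3611/9))) = 80992/(-3611/3645) = 80992*(-3645/3611) = -295215840/3611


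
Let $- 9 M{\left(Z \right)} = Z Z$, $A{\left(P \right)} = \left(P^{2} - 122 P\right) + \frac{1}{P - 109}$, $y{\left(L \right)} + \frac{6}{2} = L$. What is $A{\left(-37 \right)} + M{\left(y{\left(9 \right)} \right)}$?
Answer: $\frac{858333}{146} \approx 5879.0$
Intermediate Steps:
$y{\left(L \right)} = -3 + L$
$A{\left(P \right)} = P^{2} + \frac{1}{-109 + P} - 122 P$ ($A{\left(P \right)} = \left(P^{2} - 122 P\right) + \frac{1}{-109 + P} = P^{2} + \frac{1}{-109 + P} - 122 P$)
$M{\left(Z \right)} = - \frac{Z^{2}}{9}$ ($M{\left(Z \right)} = - \frac{Z Z}{9} = - \frac{Z^{2}}{9}$)
$A{\left(-37 \right)} + M{\left(y{\left(9 \right)} \right)} = \frac{1 + \left(-37\right)^{3} - 231 \left(-37\right)^{2} + 13298 \left(-37\right)}{-109 - 37} - \frac{\left(-3 + 9\right)^{2}}{9} = \frac{1 - 50653 - 316239 - 492026}{-146} - \frac{6^{2}}{9} = - \frac{1 - 50653 - 316239 - 492026}{146} - 4 = \left(- \frac{1}{146}\right) \left(-858917\right) - 4 = \frac{858917}{146} - 4 = \frac{858333}{146}$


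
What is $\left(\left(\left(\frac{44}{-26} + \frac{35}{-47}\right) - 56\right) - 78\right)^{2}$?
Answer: $\frac{6949389769}{373321} \approx 18615.0$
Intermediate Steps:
$\left(\left(\left(\frac{44}{-26} + \frac{35}{-47}\right) - 56\right) - 78\right)^{2} = \left(\left(\left(44 \left(- \frac{1}{26}\right) + 35 \left(- \frac{1}{47}\right)\right) - 56\right) - 78\right)^{2} = \left(\left(\left(- \frac{22}{13} - \frac{35}{47}\right) - 56\right) - 78\right)^{2} = \left(\left(- \frac{1489}{611} - 56\right) - 78\right)^{2} = \left(- \frac{35705}{611} - 78\right)^{2} = \left(- \frac{83363}{611}\right)^{2} = \frac{6949389769}{373321}$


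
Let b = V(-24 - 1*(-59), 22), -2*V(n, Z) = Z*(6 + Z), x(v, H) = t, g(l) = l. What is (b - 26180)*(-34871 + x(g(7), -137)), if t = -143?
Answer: 927450832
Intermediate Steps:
x(v, H) = -143
V(n, Z) = -Z*(6 + Z)/2
b = -308 (b = -½*22*(6 + 22) = -½*22*28 = -308)
(b - 26180)*(-34871 + x(g(7), -137)) = (-308 - 26180)*(-34871 - 143) = -26488*(-35014) = 927450832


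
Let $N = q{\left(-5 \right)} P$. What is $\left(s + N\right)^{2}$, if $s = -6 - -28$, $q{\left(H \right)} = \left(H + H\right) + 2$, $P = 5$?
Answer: $324$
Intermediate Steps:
$q{\left(H \right)} = 2 + 2 H$ ($q{\left(H \right)} = 2 H + 2 = 2 + 2 H$)
$N = -40$ ($N = \left(2 + 2 \left(-5\right)\right) 5 = \left(2 - 10\right) 5 = \left(-8\right) 5 = -40$)
$s = 22$ ($s = -6 + 28 = 22$)
$\left(s + N\right)^{2} = \left(22 - 40\right)^{2} = \left(-18\right)^{2} = 324$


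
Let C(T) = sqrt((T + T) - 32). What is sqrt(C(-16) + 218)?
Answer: sqrt(218 + 8*I) ≈ 14.767 + 0.27087*I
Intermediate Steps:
C(T) = sqrt(-32 + 2*T) (C(T) = sqrt(2*T - 32) = sqrt(-32 + 2*T))
sqrt(C(-16) + 218) = sqrt(sqrt(-32 + 2*(-16)) + 218) = sqrt(sqrt(-32 - 32) + 218) = sqrt(sqrt(-64) + 218) = sqrt(8*I + 218) = sqrt(218 + 8*I)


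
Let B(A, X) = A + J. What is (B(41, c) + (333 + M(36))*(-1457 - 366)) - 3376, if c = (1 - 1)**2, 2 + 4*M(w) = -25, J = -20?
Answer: -2392435/4 ≈ -5.9811e+5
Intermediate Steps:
M(w) = -27/4 (M(w) = -1/2 + (1/4)*(-25) = -1/2 - 25/4 = -27/4)
c = 0 (c = 0**2 = 0)
B(A, X) = -20 + A (B(A, X) = A - 20 = -20 + A)
(B(41, c) + (333 + M(36))*(-1457 - 366)) - 3376 = ((-20 + 41) + (333 - 27/4)*(-1457 - 366)) - 3376 = (21 + (1305/4)*(-1823)) - 3376 = (21 - 2379015/4) - 3376 = -2378931/4 - 3376 = -2392435/4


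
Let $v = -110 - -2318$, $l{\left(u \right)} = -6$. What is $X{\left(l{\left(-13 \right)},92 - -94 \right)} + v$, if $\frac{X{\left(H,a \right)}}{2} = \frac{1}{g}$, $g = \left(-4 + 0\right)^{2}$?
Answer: $\frac{17665}{8} \approx 2208.1$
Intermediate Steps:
$g = 16$ ($g = \left(-4\right)^{2} = 16$)
$X{\left(H,a \right)} = \frac{1}{8}$ ($X{\left(H,a \right)} = \frac{2}{16} = 2 \cdot \frac{1}{16} = \frac{1}{8}$)
$v = 2208$ ($v = -110 + 2318 = 2208$)
$X{\left(l{\left(-13 \right)},92 - -94 \right)} + v = \frac{1}{8} + 2208 = \frac{17665}{8}$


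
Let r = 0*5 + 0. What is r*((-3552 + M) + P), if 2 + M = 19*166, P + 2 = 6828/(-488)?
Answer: 0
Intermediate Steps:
P = -1951/122 (P = -2 + 6828/(-488) = -2 + 6828*(-1/488) = -2 - 1707/122 = -1951/122 ≈ -15.992)
M = 3152 (M = -2 + 19*166 = -2 + 3154 = 3152)
r = 0 (r = 0 + 0 = 0)
r*((-3552 + M) + P) = 0*((-3552 + 3152) - 1951/122) = 0*(-400 - 1951/122) = 0*(-50751/122) = 0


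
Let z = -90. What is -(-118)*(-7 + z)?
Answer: -11446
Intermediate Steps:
-(-118)*(-7 + z) = -(-118)*(-7 - 90) = -(-118)*(-97) = -1*11446 = -11446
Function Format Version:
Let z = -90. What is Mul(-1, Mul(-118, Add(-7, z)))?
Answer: -11446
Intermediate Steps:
Mul(-1, Mul(-118, Add(-7, z))) = Mul(-1, Mul(-118, Add(-7, -90))) = Mul(-1, Mul(-118, -97)) = Mul(-1, 11446) = -11446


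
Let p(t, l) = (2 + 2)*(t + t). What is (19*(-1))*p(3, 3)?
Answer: -456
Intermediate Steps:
p(t, l) = 8*t (p(t, l) = 4*(2*t) = 8*t)
(19*(-1))*p(3, 3) = (19*(-1))*(8*3) = -19*24 = -456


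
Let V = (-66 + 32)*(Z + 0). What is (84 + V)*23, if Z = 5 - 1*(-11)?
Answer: -10580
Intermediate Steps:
Z = 16 (Z = 5 + 11 = 16)
V = -544 (V = (-66 + 32)*(16 + 0) = -34*16 = -544)
(84 + V)*23 = (84 - 544)*23 = -460*23 = -10580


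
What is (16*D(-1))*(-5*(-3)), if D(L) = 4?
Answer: 960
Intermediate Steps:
(16*D(-1))*(-5*(-3)) = (16*4)*(-5*(-3)) = 64*15 = 960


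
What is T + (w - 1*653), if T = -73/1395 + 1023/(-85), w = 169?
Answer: -11764718/23715 ≈ -496.09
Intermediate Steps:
T = -286658/23715 (T = -73*1/1395 + 1023*(-1/85) = -73/1395 - 1023/85 = -286658/23715 ≈ -12.088)
T + (w - 1*653) = -286658/23715 + (169 - 1*653) = -286658/23715 + (169 - 653) = -286658/23715 - 484 = -11764718/23715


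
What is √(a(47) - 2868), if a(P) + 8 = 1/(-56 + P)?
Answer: I*√25885/3 ≈ 53.629*I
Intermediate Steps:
a(P) = -8 + 1/(-56 + P)
√(a(47) - 2868) = √((449 - 8*47)/(-56 + 47) - 2868) = √((449 - 376)/(-9) - 2868) = √(-⅑*73 - 2868) = √(-73/9 - 2868) = √(-25885/9) = I*√25885/3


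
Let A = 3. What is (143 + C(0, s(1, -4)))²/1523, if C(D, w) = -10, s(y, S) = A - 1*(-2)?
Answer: 17689/1523 ≈ 11.615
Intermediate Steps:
s(y, S) = 5 (s(y, S) = 3 - 1*(-2) = 3 + 2 = 5)
(143 + C(0, s(1, -4)))²/1523 = (143 - 10)²/1523 = 133²*(1/1523) = 17689*(1/1523) = 17689/1523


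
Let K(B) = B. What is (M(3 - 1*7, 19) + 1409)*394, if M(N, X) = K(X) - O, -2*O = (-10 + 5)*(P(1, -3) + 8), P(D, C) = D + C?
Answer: 556722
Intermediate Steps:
P(D, C) = C + D
O = 15 (O = -(-10 + 5)*((-3 + 1) + 8)/2 = -(-5)*(-2 + 8)/2 = -(-5)*6/2 = -1/2*(-30) = 15)
M(N, X) = -15 + X (M(N, X) = X - 1*15 = X - 15 = -15 + X)
(M(3 - 1*7, 19) + 1409)*394 = ((-15 + 19) + 1409)*394 = (4 + 1409)*394 = 1413*394 = 556722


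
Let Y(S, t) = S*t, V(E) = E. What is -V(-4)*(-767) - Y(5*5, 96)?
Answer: -5468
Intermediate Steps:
-V(-4)*(-767) - Y(5*5, 96) = -(-4)*(-767) - 5*5*96 = -1*3068 - 25*96 = -3068 - 1*2400 = -3068 - 2400 = -5468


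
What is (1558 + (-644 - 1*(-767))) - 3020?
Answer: -1339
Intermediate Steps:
(1558 + (-644 - 1*(-767))) - 3020 = (1558 + (-644 + 767)) - 3020 = (1558 + 123) - 3020 = 1681 - 3020 = -1339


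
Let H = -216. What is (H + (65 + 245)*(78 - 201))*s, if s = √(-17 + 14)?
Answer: -38346*I*√3 ≈ -66417.0*I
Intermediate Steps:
s = I*√3 (s = √(-3) = I*√3 ≈ 1.732*I)
(H + (65 + 245)*(78 - 201))*s = (-216 + (65 + 245)*(78 - 201))*(I*√3) = (-216 + 310*(-123))*(I*√3) = (-216 - 38130)*(I*√3) = -38346*I*√3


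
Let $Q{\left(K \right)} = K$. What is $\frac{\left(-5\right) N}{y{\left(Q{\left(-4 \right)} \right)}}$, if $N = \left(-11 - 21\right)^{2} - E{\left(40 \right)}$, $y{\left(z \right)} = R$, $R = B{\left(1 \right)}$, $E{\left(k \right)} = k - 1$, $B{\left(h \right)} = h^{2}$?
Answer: $-4925$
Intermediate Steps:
$E{\left(k \right)} = -1 + k$ ($E{\left(k \right)} = k - 1 = -1 + k$)
$R = 1$ ($R = 1^{2} = 1$)
$y{\left(z \right)} = 1$
$N = 985$ ($N = \left(-11 - 21\right)^{2} - \left(-1 + 40\right) = \left(-32\right)^{2} - 39 = 1024 - 39 = 985$)
$\frac{\left(-5\right) N}{y{\left(Q{\left(-4 \right)} \right)}} = \frac{\left(-5\right) 985}{1} = \left(-4925\right) 1 = -4925$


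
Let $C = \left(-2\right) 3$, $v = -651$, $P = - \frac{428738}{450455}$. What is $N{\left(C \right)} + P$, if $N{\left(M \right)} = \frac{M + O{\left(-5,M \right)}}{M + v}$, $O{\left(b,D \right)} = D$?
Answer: $- \frac{92091802}{98649645} \approx -0.93352$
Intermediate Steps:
$P = - \frac{428738}{450455}$ ($P = \left(-428738\right) \frac{1}{450455} = - \frac{428738}{450455} \approx -0.95179$)
$C = -6$
$N{\left(M \right)} = \frac{2 M}{-651 + M}$ ($N{\left(M \right)} = \frac{M + M}{M - 651} = \frac{2 M}{-651 + M}$)
$N{\left(C \right)} + P = 2 \left(-6\right) \frac{1}{-651 - 6} - \frac{428738}{450455} = 2 \left(-6\right) \frac{1}{-657} - \frac{428738}{450455} = 2 \left(-6\right) \left(- \frac{1}{657}\right) - \frac{428738}{450455} = \frac{4}{219} - \frac{428738}{450455} = - \frac{92091802}{98649645}$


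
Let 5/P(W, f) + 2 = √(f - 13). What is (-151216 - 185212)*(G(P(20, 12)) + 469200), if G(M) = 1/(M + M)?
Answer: -789259751572/5 - 168214*I/5 ≈ -1.5785e+11 - 33643.0*I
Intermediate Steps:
P(W, f) = 5/(-2 + √(-13 + f)) (P(W, f) = 5/(-2 + √(f - 13)) = 5/(-2 + √(-13 + f)))
G(M) = 1/(2*M)
(-151216 - 185212)*(G(P(20, 12)) + 469200) = (-151216 - 185212)*(1/(2*((5/(-2 + √(-13 + 12))))) + 469200) = -336428*(1/(2*((5/(-2 + √(-1))))) + 469200) = -336428*(1/(2*((5/(-2 + I)))) + 469200) = -336428*(1/(2*((5*((-2 - I)/5)))) + 469200) = -336428*(1/(2*(-2 - I)) + 469200) = -336428*(((-2 + I)/5)/2 + 469200) = -336428*((-2 + I)/10 + 469200) = -336428*(469200 + (-2 + I)/10) = -157852017600 - 168214*(-2 + I)/5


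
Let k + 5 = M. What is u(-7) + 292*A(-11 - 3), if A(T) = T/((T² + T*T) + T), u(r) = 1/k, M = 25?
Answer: -5813/540 ≈ -10.765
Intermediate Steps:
k = 20 (k = -5 + 25 = 20)
u(r) = 1/20
A(T) = T/(T + 2*T²) (A(T) = T/((T² + T²) + T) = T/(2*T² + T) = T/(T + 2*T²))
u(-7) + 292*A(-11 - 3) = 1/20 + 292/(1 + 2*(-11 - 3)) = 1/20 + 292/(1 + 2*(-14)) = 1/20 + 292/(1 - 28) = 1/20 + 292/(-27) = 1/20 + 292*(-1/27) = 1/20 - 292/27 = -5813/540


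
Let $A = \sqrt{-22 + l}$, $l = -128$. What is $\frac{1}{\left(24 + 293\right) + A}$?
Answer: $\frac{317}{100639} - \frac{5 i \sqrt{6}}{100639} \approx 0.0031499 - 0.0001217 i$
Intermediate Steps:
$A = 5 i \sqrt{6}$ ($A = \sqrt{-22 - 128} = \sqrt{-150} = 5 i \sqrt{6} \approx 12.247 i$)
$\frac{1}{\left(24 + 293\right) + A} = \frac{1}{\left(24 + 293\right) + 5 i \sqrt{6}} = \frac{1}{317 + 5 i \sqrt{6}}$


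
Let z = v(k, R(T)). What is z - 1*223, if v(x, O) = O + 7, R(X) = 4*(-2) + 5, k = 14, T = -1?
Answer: -219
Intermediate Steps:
R(X) = -3 (R(X) = -8 + 5 = -3)
v(x, O) = 7 + O
z = 4 (z = 7 - 3 = 4)
z - 1*223 = 4 - 1*223 = 4 - 223 = -219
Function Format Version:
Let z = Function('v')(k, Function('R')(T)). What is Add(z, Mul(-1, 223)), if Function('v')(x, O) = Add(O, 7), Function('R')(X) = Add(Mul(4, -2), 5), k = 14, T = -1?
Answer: -219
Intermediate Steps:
Function('R')(X) = -3 (Function('R')(X) = Add(-8, 5) = -3)
Function('v')(x, O) = Add(7, O)
z = 4 (z = Add(7, -3) = 4)
Add(z, Mul(-1, 223)) = Add(4, Mul(-1, 223)) = Add(4, -223) = -219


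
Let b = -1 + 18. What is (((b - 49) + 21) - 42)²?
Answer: 2809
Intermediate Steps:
b = 17
(((b - 49) + 21) - 42)² = (((17 - 49) + 21) - 42)² = ((-32 + 21) - 42)² = (-11 - 42)² = (-53)² = 2809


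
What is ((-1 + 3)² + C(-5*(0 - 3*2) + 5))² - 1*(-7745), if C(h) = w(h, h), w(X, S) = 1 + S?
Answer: 9345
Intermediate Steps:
C(h) = 1 + h
((-1 + 3)² + C(-5*(0 - 3*2) + 5))² - 1*(-7745) = ((-1 + 3)² + (1 + (-5*(0 - 3*2) + 5)))² - 1*(-7745) = (2² + (1 + (-5*(0 - 6) + 5)))² + 7745 = (4 + (1 + (-5*(-6) + 5)))² + 7745 = (4 + (1 + (30 + 5)))² + 7745 = (4 + (1 + 35))² + 7745 = (4 + 36)² + 7745 = 40² + 7745 = 1600 + 7745 = 9345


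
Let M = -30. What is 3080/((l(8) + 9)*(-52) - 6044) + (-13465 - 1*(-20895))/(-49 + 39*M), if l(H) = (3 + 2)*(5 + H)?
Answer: -19313020/3014587 ≈ -6.4065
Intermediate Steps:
l(H) = 25 + 5*H (l(H) = 5*(5 + H) = 25 + 5*H)
3080/((l(8) + 9)*(-52) - 6044) + (-13465 - 1*(-20895))/(-49 + 39*M) = 3080/(((25 + 5*8) + 9)*(-52) - 6044) + (-13465 - 1*(-20895))/(-49 + 39*(-30)) = 3080/(((25 + 40) + 9)*(-52) - 6044) + (-13465 + 20895)/(-49 - 1170) = 3080/((65 + 9)*(-52) - 6044) + 7430/(-1219) = 3080/(74*(-52) - 6044) + 7430*(-1/1219) = 3080/(-3848 - 6044) - 7430/1219 = 3080/(-9892) - 7430/1219 = 3080*(-1/9892) - 7430/1219 = -770/2473 - 7430/1219 = -19313020/3014587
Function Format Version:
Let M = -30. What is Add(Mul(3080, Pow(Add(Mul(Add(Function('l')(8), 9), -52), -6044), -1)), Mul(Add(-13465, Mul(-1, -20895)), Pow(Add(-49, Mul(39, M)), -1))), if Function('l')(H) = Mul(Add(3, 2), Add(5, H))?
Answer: Rational(-19313020, 3014587) ≈ -6.4065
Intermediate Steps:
Function('l')(H) = Add(25, Mul(5, H)) (Function('l')(H) = Mul(5, Add(5, H)) = Add(25, Mul(5, H)))
Add(Mul(3080, Pow(Add(Mul(Add(Function('l')(8), 9), -52), -6044), -1)), Mul(Add(-13465, Mul(-1, -20895)), Pow(Add(-49, Mul(39, M)), -1))) = Add(Mul(3080, Pow(Add(Mul(Add(Add(25, Mul(5, 8)), 9), -52), -6044), -1)), Mul(Add(-13465, Mul(-1, -20895)), Pow(Add(-49, Mul(39, -30)), -1))) = Add(Mul(3080, Pow(Add(Mul(Add(Add(25, 40), 9), -52), -6044), -1)), Mul(Add(-13465, 20895), Pow(Add(-49, -1170), -1))) = Add(Mul(3080, Pow(Add(Mul(Add(65, 9), -52), -6044), -1)), Mul(7430, Pow(-1219, -1))) = Add(Mul(3080, Pow(Add(Mul(74, -52), -6044), -1)), Mul(7430, Rational(-1, 1219))) = Add(Mul(3080, Pow(Add(-3848, -6044), -1)), Rational(-7430, 1219)) = Add(Mul(3080, Pow(-9892, -1)), Rational(-7430, 1219)) = Add(Mul(3080, Rational(-1, 9892)), Rational(-7430, 1219)) = Add(Rational(-770, 2473), Rational(-7430, 1219)) = Rational(-19313020, 3014587)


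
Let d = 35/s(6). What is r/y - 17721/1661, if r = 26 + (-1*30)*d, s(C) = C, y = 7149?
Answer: -11539538/1079499 ≈ -10.690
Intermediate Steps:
d = 35/6 ≈ 5.8333
r = -149 (r = 26 - 1*30*(35/6) = 26 - 30*35/6 = 26 - 175 = -149)
r/y - 17721/1661 = -149/7149 - 17721/1661 = -149*1/7149 - 17721*1/1661 = -149/7149 - 1611/151 = -11539538/1079499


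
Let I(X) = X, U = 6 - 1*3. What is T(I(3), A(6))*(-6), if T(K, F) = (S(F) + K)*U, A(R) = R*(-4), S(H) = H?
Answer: 378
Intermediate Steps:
U = 3 (U = 6 - 3 = 3)
A(R) = -4*R
T(K, F) = 3*F + 3*K (T(K, F) = (F + K)*3 = 3*F + 3*K)
T(I(3), A(6))*(-6) = (3*(-4*6) + 3*3)*(-6) = (3*(-24) + 9)*(-6) = (-72 + 9)*(-6) = -63*(-6) = 378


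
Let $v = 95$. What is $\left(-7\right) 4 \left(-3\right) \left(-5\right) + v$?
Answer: $-325$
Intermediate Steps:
$\left(-7\right) 4 \left(-3\right) \left(-5\right) + v = \left(-7\right) 4 \left(-3\right) \left(-5\right) + 95 = \left(-28\right) \left(-3\right) \left(-5\right) + 95 = 84 \left(-5\right) + 95 = -420 + 95 = -325$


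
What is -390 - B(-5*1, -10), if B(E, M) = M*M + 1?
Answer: -491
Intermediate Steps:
B(E, M) = 1 + M**2 (B(E, M) = M**2 + 1 = 1 + M**2)
-390 - B(-5*1, -10) = -390 - (1 + (-10)**2) = -390 - (1 + 100) = -390 - 1*101 = -390 - 101 = -491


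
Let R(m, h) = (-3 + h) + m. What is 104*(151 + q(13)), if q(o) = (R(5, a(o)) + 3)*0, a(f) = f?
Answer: 15704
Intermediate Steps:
R(m, h) = -3 + h + m
q(o) = 0 (q(o) = ((-3 + o + 5) + 3)*0 = ((2 + o) + 3)*0 = (5 + o)*0 = 0)
104*(151 + q(13)) = 104*(151 + 0) = 104*151 = 15704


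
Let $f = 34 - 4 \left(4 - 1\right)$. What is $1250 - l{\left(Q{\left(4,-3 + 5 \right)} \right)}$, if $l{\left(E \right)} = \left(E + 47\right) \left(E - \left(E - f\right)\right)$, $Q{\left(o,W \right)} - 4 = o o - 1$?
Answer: $-202$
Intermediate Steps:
$f = 22$ ($f = 34 - 12 = 22$)
$Q{\left(o,W \right)} = 3 + o^{2}$ ($Q{\left(o,W \right)} = 4 + \left(o o - 1\right) = 4 + \left(o^{2} - 1\right) = 4 + \left(-1 + o^{2}\right) = 3 + o^{2}$)
$l{\left(E \right)} = 1034 + 22 E$ ($l{\left(E \right)} = \left(E + 47\right) \left(E - \left(-22 + E\right)\right) = \left(47 + E\right) 22 = 1034 + 22 E$)
$1250 - l{\left(Q{\left(4,-3 + 5 \right)} \right)} = 1250 - \left(1034 + 22 \left(3 + 4^{2}\right)\right) = 1250 - \left(1034 + 22 \left(3 + 16\right)\right) = 1250 - \left(1034 + 22 \cdot 19\right) = 1250 - \left(1034 + 418\right) = 1250 - 1452 = -202$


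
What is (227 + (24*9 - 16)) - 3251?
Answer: -2824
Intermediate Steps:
(227 + (24*9 - 16)) - 3251 = (227 + (216 - 16)) - 3251 = (227 + 200) - 3251 = 427 - 3251 = -2824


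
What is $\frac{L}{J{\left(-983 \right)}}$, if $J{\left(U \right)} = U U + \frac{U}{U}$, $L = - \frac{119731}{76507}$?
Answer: $- \frac{119731}{73927949030} \approx -1.6196 \cdot 10^{-6}$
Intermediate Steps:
$L = - \frac{119731}{76507}$ ($L = \left(-119731\right) \frac{1}{76507} = - \frac{119731}{76507} \approx -1.565$)
$J{\left(U \right)} = 1 + U^{2}$ ($J{\left(U \right)} = U^{2} + 1 = 1 + U^{2}$)
$\frac{L}{J{\left(-983 \right)}} = - \frac{119731}{76507 \left(1 + \left(-983\right)^{2}\right)} = - \frac{119731}{76507 \left(1 + 966289\right)} = - \frac{119731}{76507 \cdot 966290} = \left(- \frac{119731}{76507}\right) \frac{1}{966290} = - \frac{119731}{73927949030}$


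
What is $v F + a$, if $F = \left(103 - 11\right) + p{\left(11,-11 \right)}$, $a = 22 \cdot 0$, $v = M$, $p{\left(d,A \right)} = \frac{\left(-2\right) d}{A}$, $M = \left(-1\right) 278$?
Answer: $-26132$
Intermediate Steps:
$M = -278$
$p{\left(d,A \right)} = - \frac{2 d}{A}$
$v = -278$
$a = 0$
$F = 94$ ($F = \left(103 - 11\right) - \frac{22}{-11} = 92 - 22 \left(- \frac{1}{11}\right) = 92 + 2 = 94$)
$v F + a = \left(-278\right) 94 + 0 = -26132 + 0 = -26132$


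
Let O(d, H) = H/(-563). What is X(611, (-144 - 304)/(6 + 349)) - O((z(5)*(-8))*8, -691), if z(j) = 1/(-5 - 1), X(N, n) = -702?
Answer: -395917/563 ≈ -703.23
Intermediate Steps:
z(j) = -⅙ (z(j) = 1/(-6) = -⅙)
O(d, H) = -H/563 (O(d, H) = H*(-1/563) = -H/563)
X(611, (-144 - 304)/(6 + 349)) - O((z(5)*(-8))*8, -691) = -702 - (-1)*(-691)/563 = -702 - 1*691/563 = -702 - 691/563 = -395917/563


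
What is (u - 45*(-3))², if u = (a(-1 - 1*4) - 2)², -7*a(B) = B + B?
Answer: 43970161/2401 ≈ 18313.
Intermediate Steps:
a(B) = -2*B/7 (a(B) = -(B + B)/7 = -2*B/7)
u = 16/49 (u = (-2*(-1 - 1*4)/7 - 2)² = (-2*(-1 - 4)/7 - 2)² = (-2/7*(-5) - 2)² = (10/7 - 2)² = (-4/7)² = 16/49 ≈ 0.32653)
(u - 45*(-3))² = (16/49 - 45*(-3))² = (16/49 + 135)² = (6631/49)² = 43970161/2401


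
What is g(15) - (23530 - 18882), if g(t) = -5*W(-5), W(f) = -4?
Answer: -4628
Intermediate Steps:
g(t) = 20 (g(t) = -5*(-4) = 20)
g(15) - (23530 - 18882) = 20 - (23530 - 18882) = 20 - 1*4648 = 20 - 4648 = -4628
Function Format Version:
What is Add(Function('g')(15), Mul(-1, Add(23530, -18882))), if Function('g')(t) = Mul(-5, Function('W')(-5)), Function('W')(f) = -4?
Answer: -4628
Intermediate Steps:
Function('g')(t) = 20 (Function('g')(t) = Mul(-5, -4) = 20)
Add(Function('g')(15), Mul(-1, Add(23530, -18882))) = Add(20, Mul(-1, Add(23530, -18882))) = Add(20, Mul(-1, 4648)) = Add(20, -4648) = -4628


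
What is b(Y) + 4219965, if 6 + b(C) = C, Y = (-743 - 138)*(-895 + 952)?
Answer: 4169742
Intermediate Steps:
Y = -50217 (Y = -881*57 = -50217)
b(C) = -6 + C
b(Y) + 4219965 = (-6 - 50217) + 4219965 = -50223 + 4219965 = 4169742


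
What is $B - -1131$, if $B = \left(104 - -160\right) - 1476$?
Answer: $-81$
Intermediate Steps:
$B = -1212$ ($B = \left(104 + 160\right) - 1476 = 264 - 1476 = -1212$)
$B - -1131 = -1212 - -1131 = -1212 + 1131 = -81$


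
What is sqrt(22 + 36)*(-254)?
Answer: -254*sqrt(58) ≈ -1934.4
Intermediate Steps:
sqrt(22 + 36)*(-254) = sqrt(58)*(-254) = -254*sqrt(58)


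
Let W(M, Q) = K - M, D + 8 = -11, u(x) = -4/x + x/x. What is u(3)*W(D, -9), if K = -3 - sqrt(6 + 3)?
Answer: -13/3 ≈ -4.3333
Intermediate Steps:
u(x) = 1 - 4/x (u(x) = -4/x + 1 = 1 - 4/x)
D = -19 (D = -8 - 11 = -19)
K = -6 (K = -3 - sqrt(9) = -3 - 1*3 = -3 - 3 = -6)
W(M, Q) = -6 - M
u(3)*W(D, -9) = ((-4 + 3)/3)*(-6 - 1*(-19)) = ((1/3)*(-1))*(-6 + 19) = -1/3*13 = -13/3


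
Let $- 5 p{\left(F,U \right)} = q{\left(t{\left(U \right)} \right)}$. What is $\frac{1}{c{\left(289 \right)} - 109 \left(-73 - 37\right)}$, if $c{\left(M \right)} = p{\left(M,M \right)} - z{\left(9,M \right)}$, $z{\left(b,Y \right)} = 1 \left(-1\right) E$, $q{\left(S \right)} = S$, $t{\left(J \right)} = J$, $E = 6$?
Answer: $\frac{5}{59691} \approx 8.3765 \cdot 10^{-5}$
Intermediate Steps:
$p{\left(F,U \right)} = - \frac{U}{5}$
$z{\left(b,Y \right)} = -6$ ($z{\left(b,Y \right)} = 1 \left(-1\right) 6 = \left(-1\right) 6 = -6$)
$c{\left(M \right)} = 6 - \frac{M}{5}$ ($c{\left(M \right)} = - \frac{M}{5} - -6 = - \frac{M}{5} + 6 = 6 - \frac{M}{5}$)
$\frac{1}{c{\left(289 \right)} - 109 \left(-73 - 37\right)} = \frac{1}{\left(6 - \frac{289}{5}\right) - 109 \left(-73 - 37\right)} = \frac{1}{\left(6 - \frac{289}{5}\right) - -11990} = \frac{1}{- \frac{259}{5} + 11990} = \frac{1}{\frac{59691}{5}} = \frac{5}{59691}$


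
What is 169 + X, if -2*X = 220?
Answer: 59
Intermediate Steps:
X = -110 (X = -½*220 = -110)
169 + X = 169 - 110 = 59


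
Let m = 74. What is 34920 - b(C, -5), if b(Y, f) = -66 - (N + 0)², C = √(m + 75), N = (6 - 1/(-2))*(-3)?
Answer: 141465/4 ≈ 35366.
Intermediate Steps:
N = -39/2 (N = (6 - 1*(-½))*(-3) = (6 + ½)*(-3) = (13/2)*(-3) = -39/2 ≈ -19.500)
C = √149 (C = √(74 + 75) = √149 ≈ 12.207)
b(Y, f) = -1785/4 (b(Y, f) = -66 - (-39/2 + 0)² = -66 - (-39/2)² = -66 - 1*1521/4 = -66 - 1521/4 = -1785/4)
34920 - b(C, -5) = 34920 - 1*(-1785/4) = 34920 + 1785/4 = 141465/4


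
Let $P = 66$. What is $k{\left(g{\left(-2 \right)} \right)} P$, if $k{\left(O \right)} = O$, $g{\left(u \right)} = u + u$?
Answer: $-264$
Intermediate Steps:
$g{\left(u \right)} = 2 u$
$k{\left(g{\left(-2 \right)} \right)} P = 2 \left(-2\right) 66 = \left(-4\right) 66 = -264$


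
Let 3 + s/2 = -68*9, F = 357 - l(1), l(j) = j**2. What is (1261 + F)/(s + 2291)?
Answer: 1617/1061 ≈ 1.5240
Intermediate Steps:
F = 356 (F = 357 - 1*1**2 = 357 - 1*1 = 357 - 1 = 356)
s = -1230 (s = -6 + 2*(-68*9) = -6 + 2*(-612) = -6 - 1224 = -1230)
(1261 + F)/(s + 2291) = (1261 + 356)/(-1230 + 2291) = 1617/1061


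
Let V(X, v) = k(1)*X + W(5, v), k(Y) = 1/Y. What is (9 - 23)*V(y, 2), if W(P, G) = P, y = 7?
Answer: -168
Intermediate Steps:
k(Y) = 1/Y
V(X, v) = 5 + X (V(X, v) = X/1 + 5 = 1*X + 5 = X + 5 = 5 + X)
(9 - 23)*V(y, 2) = (9 - 23)*(5 + 7) = -14*12 = -168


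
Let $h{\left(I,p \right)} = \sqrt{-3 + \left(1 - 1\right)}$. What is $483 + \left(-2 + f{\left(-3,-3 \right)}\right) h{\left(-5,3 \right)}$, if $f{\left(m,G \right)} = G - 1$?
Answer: $483 - 6 i \sqrt{3} \approx 483.0 - 10.392 i$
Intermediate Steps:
$f{\left(m,G \right)} = -1 + G$
$h{\left(I,p \right)} = i \sqrt{3}$ ($h{\left(I,p \right)} = \sqrt{-3 + \left(1 - 1\right)} = \sqrt{-3 + 0} = \sqrt{-3} = i \sqrt{3}$)
$483 + \left(-2 + f{\left(-3,-3 \right)}\right) h{\left(-5,3 \right)} = 483 + \left(-2 - 4\right) i \sqrt{3} = 483 - 6 i \sqrt{3}$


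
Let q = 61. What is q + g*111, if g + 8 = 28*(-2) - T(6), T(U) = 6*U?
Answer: -11039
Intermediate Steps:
g = -100 (g = -8 + (28*(-2) - 6*6) = -8 + (-56 - 1*36) = -8 + (-56 - 36) = -8 - 92 = -100)
q + g*111 = 61 - 100*111 = 61 - 11100 = -11039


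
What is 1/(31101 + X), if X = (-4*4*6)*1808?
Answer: -1/142467 ≈ -7.0192e-6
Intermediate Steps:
X = -173568 (X = -16*6*1808 = -96*1808 = -173568)
1/(31101 + X) = 1/(31101 - 173568) = 1/(-142467) = -1/142467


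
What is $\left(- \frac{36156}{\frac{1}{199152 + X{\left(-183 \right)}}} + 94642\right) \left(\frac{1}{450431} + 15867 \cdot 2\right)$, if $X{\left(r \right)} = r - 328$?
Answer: $- \frac{102658907310379978670}{450431} \approx -2.2791 \cdot 10^{14}$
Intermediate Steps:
$X{\left(r \right)} = -328 + r$
$\left(- \frac{36156}{\frac{1}{199152 + X{\left(-183 \right)}}} + 94642\right) \left(\frac{1}{450431} + 15867 \cdot 2\right) = \left(- \frac{36156}{\frac{1}{199152 - 511}} + 94642\right) \left(\frac{1}{450431} + 15867 \cdot 2\right) = \left(- \frac{36156}{\frac{1}{199152 - 511}} + 94642\right) \left(\frac{1}{450431} + 31734\right) = \left(- \frac{36156}{\frac{1}{198641}} + 94642\right) \frac{14293977355}{450431} = \left(- 36156 \frac{1}{\frac{1}{198641}} + 94642\right) \frac{14293977355}{450431} = \left(\left(-36156\right) 198641 + 94642\right) \frac{14293977355}{450431} = \left(-7182063996 + 94642\right) \frac{14293977355}{450431} = \left(-7181969354\right) \frac{14293977355}{450431} = - \frac{102658907310379978670}{450431}$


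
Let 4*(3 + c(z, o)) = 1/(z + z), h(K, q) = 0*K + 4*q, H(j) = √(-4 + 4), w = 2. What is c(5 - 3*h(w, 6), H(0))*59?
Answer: -94931/536 ≈ -177.11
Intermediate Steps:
H(j) = 0 (H(j) = √0 = 0)
h(K, q) = 4*q (h(K, q) = 0 + 4*q = 4*q)
c(z, o) = -3 + 1/(8*z) (c(z, o) = -3 + 1/(4*(z + z)) = -3 + 1/(4*((2*z))) = -3 + (1/(2*z))/4 = -3 + 1/(8*z))
c(5 - 3*h(w, 6), H(0))*59 = (-3 + 1/(8*(5 - 12*6)))*59 = (-3 + 1/(8*(5 - 3*24)))*59 = (-3 + 1/(8*(5 - 72)))*59 = (-3 + (⅛)/(-67))*59 = (-3 + (⅛)*(-1/67))*59 = (-3 - 1/536)*59 = -1609/536*59 = -94931/536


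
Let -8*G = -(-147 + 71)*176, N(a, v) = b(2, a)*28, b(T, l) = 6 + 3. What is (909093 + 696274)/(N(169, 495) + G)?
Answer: -1605367/1420 ≈ -1130.5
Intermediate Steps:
b(T, l) = 9
N(a, v) = 252 (N(a, v) = 9*28 = 252)
G = -1672 (G = -(-1)*(-147 + 71)*176/8 = -(-1)*(-76*176)/8 = -(-1)*(-13376)/8 = -⅛*13376 = -1672)
(909093 + 696274)/(N(169, 495) + G) = (909093 + 696274)/(252 - 1672) = 1605367/(-1420) = 1605367*(-1/1420) = -1605367/1420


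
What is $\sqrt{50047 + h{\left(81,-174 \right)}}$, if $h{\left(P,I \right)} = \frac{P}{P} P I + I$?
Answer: $\sqrt{35779} \approx 189.15$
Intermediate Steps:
$h{\left(P,I \right)} = I + I P$ ($h{\left(P,I \right)} = 1 P I + I = P I + I = I P + I = I + I P$)
$\sqrt{50047 + h{\left(81,-174 \right)}} = \sqrt{50047 - 174 \left(1 + 81\right)} = \sqrt{50047 - 14268} = \sqrt{35779}$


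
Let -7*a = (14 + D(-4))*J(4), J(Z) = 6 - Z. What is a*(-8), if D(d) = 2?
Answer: 256/7 ≈ 36.571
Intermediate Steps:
a = -32/7 (a = -(14 + 2)*(6 - 1*4)/7 = -16*(6 - 4)/7 = -16*2/7 = -⅐*32 = -32/7 ≈ -4.5714)
a*(-8) = -32/7*(-8) = 256/7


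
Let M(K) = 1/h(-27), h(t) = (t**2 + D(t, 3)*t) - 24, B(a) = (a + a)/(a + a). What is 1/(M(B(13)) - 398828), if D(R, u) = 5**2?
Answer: -30/11964839 ≈ -2.5073e-6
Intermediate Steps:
B(a) = 1 (B(a) = (2*a)/((2*a)) = (2*a)*(1/(2*a)) = 1)
D(R, u) = 25
h(t) = -24 + t**2 + 25*t (h(t) = (t**2 + 25*t) - 24 = -24 + t**2 + 25*t)
M(K) = 1/30 (M(K) = 1/(-24 + (-27)**2 + 25*(-27)) = 1/(-24 + 729 - 675) = 1/30)
1/(M(B(13)) - 398828) = 1/(1/30 - 398828) = 1/(-11964839/30) = -30/11964839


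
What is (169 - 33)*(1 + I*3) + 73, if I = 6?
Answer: 2657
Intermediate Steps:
(169 - 33)*(1 + I*3) + 73 = (169 - 33)*(1 + 6*3) + 73 = 136*(1 + 18) + 73 = 136*19 + 73 = 2584 + 73 = 2657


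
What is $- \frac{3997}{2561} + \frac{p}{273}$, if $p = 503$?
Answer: $\frac{15154}{53781} \approx 0.28177$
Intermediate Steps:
$- \frac{3997}{2561} + \frac{p}{273} = - \frac{3997}{2561} + \frac{503}{273} = \frac{15154}{53781}$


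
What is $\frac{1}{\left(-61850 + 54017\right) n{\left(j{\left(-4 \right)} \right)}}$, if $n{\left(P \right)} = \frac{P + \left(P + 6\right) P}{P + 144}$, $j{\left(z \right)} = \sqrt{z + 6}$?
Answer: $\frac{137}{368151} - \frac{503 \sqrt{2}}{368151} \approx -0.0015601$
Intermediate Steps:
$j{\left(z \right)} = \sqrt{6 + z}$
$n{\left(P \right)} = \frac{P + P \left(6 + P\right)}{144 + P}$ ($n{\left(P \right)} = \frac{P + \left(6 + P\right) P}{144 + P} = \frac{P + P \left(6 + P\right)}{144 + P}$)
$\frac{1}{\left(-61850 + 54017\right) n{\left(j{\left(-4 \right)} \right)}} = \frac{1}{\left(-61850 + 54017\right) \frac{\sqrt{6 - 4} \left(7 + \sqrt{6 - 4}\right)}{144 + \sqrt{6 - 4}}} = \frac{1}{\left(-7833\right) \frac{\sqrt{2} \left(7 + \sqrt{2}\right)}{144 + \sqrt{2}}} = - \frac{\frac{1}{2} \sqrt{2} \frac{1}{7 + \sqrt{2}} \left(144 + \sqrt{2}\right)}{7833} = - \frac{\sqrt{2} \left(144 + \sqrt{2}\right)}{15666 \left(7 + \sqrt{2}\right)}$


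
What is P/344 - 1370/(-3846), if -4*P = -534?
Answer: 984721/1323024 ≈ 0.74430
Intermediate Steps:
P = 267/2 (P = -¼*(-534) = 267/2 ≈ 133.50)
P/344 - 1370/(-3846) = (267/2)/344 - 1370/(-3846) = (267/2)*(1/344) - 1370*(-1/3846) = 267/688 + 685/1923 = 984721/1323024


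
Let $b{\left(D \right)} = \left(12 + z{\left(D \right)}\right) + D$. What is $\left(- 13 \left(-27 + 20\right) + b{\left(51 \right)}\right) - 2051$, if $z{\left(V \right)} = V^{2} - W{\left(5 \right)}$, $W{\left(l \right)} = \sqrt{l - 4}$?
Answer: $703$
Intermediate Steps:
$W{\left(l \right)} = \sqrt{-4 + l}$
$z{\left(V \right)} = -1 + V^{2}$ ($z{\left(V \right)} = V^{2} - \sqrt{-4 + 5} = V^{2} - \sqrt{1} = V^{2} - 1 = -1 + V^{2}$)
$b{\left(D \right)} = 11 + D + D^{2}$ ($b{\left(D \right)} = \left(12 + \left(-1 + D^{2}\right)\right) + D = \left(11 + D^{2}\right) + D = 11 + D + D^{2}$)
$\left(- 13 \left(-27 + 20\right) + b{\left(51 \right)}\right) - 2051 = \left(- 13 \left(-27 + 20\right) + \left(11 + 51 + 51^{2}\right)\right) - 2051 = \left(\left(-13\right) \left(-7\right) + \left(11 + 51 + 2601\right)\right) - 2051 = \left(91 + 2663\right) - 2051 = 2754 - 2051 = 703$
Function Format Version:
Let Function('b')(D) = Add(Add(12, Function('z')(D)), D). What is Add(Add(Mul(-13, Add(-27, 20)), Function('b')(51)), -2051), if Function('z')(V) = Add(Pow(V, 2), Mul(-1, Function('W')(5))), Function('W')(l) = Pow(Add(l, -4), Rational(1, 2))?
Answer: 703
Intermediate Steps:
Function('W')(l) = Pow(Add(-4, l), Rational(1, 2))
Function('z')(V) = Add(-1, Pow(V, 2)) (Function('z')(V) = Add(Pow(V, 2), Mul(-1, Pow(Add(-4, 5), Rational(1, 2)))) = Add(Pow(V, 2), Mul(-1, Pow(1, Rational(1, 2)))) = Add(Pow(V, 2), Mul(-1, 1)) = Add(Pow(V, 2), -1) = Add(-1, Pow(V, 2)))
Function('b')(D) = Add(11, D, Pow(D, 2)) (Function('b')(D) = Add(Add(12, Add(-1, Pow(D, 2))), D) = Add(Add(11, Pow(D, 2)), D) = Add(11, D, Pow(D, 2)))
Add(Add(Mul(-13, Add(-27, 20)), Function('b')(51)), -2051) = Add(Add(Mul(-13, Add(-27, 20)), Add(11, 51, Pow(51, 2))), -2051) = Add(Add(Mul(-13, -7), Add(11, 51, 2601)), -2051) = Add(Add(91, 2663), -2051) = Add(2754, -2051) = 703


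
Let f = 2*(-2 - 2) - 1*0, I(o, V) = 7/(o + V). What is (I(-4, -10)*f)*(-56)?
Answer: -224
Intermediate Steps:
I(o, V) = 7/(V + o)
f = -8 (f = 2*(-4) + 0 = -8 + 0 = -8)
(I(-4, -10)*f)*(-56) = ((7/(-10 - 4))*(-8))*(-56) = ((7/(-14))*(-8))*(-56) = ((7*(-1/14))*(-8))*(-56) = -½*(-8)*(-56) = 4*(-56) = -224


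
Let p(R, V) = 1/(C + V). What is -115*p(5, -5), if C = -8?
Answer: 115/13 ≈ 8.8462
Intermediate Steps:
p(R, V) = 1/(-8 + V)
-115*p(5, -5) = -115/(-8 - 5) = -115/(-13) = -115*(-1/13) = 115/13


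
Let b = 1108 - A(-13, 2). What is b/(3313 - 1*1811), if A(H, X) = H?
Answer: 1121/1502 ≈ 0.74634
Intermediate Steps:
b = 1121 (b = 1108 - 1*(-13) = 1108 + 13 = 1121)
b/(3313 - 1*1811) = 1121/(3313 - 1*1811) = 1121/(3313 - 1811) = 1121/1502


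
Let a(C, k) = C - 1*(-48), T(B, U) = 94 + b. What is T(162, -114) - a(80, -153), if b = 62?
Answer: 28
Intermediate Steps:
T(B, U) = 156 (T(B, U) = 94 + 62 = 156)
a(C, k) = 48 + C (a(C, k) = C + 48 = 48 + C)
T(162, -114) - a(80, -153) = 156 - (48 + 80) = 156 - 1*128 = 156 - 128 = 28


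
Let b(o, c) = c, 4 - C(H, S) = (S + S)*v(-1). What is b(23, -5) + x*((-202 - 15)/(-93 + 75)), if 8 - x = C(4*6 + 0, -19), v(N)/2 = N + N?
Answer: 5627/3 ≈ 1875.7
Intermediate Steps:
v(N) = 4*N (v(N) = 2*(N + N) = 2*(2*N) = 4*N)
C(H, S) = 4 + 8*S (C(H, S) = 4 - (S + S)*4*(-1) = 4 - 2*S*(-4) = 4 - (-8)*S = 4 + 8*S)
x = 156 (x = 8 - (4 + 8*(-19)) = 8 - (4 - 152) = 8 - 1*(-148) = 8 + 148 = 156)
b(23, -5) + x*((-202 - 15)/(-93 + 75)) = -5 + 156*((-202 - 15)/(-93 + 75)) = -5 + 156*(-217/(-18)) = -5 + 156*(-217*(-1/18)) = -5 + 156*(217/18) = -5 + 5642/3 = 5627/3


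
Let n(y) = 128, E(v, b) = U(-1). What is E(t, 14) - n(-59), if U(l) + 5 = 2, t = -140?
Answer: -131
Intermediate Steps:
U(l) = -3 (U(l) = -5 + 2 = -3)
E(v, b) = -3
E(t, 14) - n(-59) = -3 - 1*128 = -3 - 128 = -131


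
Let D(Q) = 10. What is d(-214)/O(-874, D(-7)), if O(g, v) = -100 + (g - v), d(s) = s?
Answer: 107/492 ≈ 0.21748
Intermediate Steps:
O(g, v) = -100 + g - v
d(-214)/O(-874, D(-7)) = -214/(-100 - 874 - 1*10) = -214/(-100 - 874 - 10) = -214/(-984) = -214*(-1/984) = 107/492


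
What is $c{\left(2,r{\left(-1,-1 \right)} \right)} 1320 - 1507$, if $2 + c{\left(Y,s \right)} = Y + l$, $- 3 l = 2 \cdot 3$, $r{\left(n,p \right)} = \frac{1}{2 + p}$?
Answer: $-4147$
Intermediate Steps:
$l = -2$ ($l = - \frac{2 \cdot 3}{3} = \left(- \frac{1}{3}\right) 6 = -2$)
$c{\left(Y,s \right)} = -4 + Y$ ($c{\left(Y,s \right)} = -2 + \left(Y - 2\right) = -2 + \left(-2 + Y\right) = -4 + Y$)
$c{\left(2,r{\left(-1,-1 \right)} \right)} 1320 - 1507 = \left(-4 + 2\right) 1320 - 1507 = \left(-2\right) 1320 - 1507 = -2640 - 1507 = -4147$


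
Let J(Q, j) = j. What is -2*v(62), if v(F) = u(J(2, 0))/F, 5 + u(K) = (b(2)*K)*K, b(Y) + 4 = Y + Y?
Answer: 5/31 ≈ 0.16129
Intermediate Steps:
b(Y) = -4 + 2*Y (b(Y) = -4 + (Y + Y) = -4 + 2*Y)
u(K) = -5 (u(K) = -5 + ((-4 + 2*2)*K)*K = -5 + ((-4 + 4)*K)*K = -5 + (0*K)*K = -5 + 0*K = -5 + 0 = -5)
v(F) = -5/F
-2*v(62) = -(-10)/62 = -2*(-5/62) = 5/31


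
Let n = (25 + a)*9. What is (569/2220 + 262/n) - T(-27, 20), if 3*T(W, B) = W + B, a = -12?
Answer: 418091/86580 ≈ 4.8290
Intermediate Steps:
n = 117 (n = (25 - 12)*9 = 13*9 = 117)
T(W, B) = B/3 + W/3 (T(W, B) = (W + B)/3 = (B + W)/3 = B/3 + W/3)
(569/2220 + 262/n) - T(-27, 20) = (569/2220 + 262/117) - ((1/3)*20 + (1/3)*(-27)) = (569*(1/2220) + 262*(1/117)) - (20/3 - 9) = (569/2220 + 262/117) - 1*(-7/3) = 216071/86580 + 7/3 = 418091/86580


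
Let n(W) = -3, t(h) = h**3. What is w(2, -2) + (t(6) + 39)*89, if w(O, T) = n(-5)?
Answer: 22692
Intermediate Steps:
w(O, T) = -3
w(2, -2) + (t(6) + 39)*89 = -3 + (6**3 + 39)*89 = -3 + (216 + 39)*89 = -3 + 255*89 = -3 + 22695 = 22692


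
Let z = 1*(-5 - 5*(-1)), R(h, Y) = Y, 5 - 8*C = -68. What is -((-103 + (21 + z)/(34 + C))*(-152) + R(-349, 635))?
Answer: -1864953/115 ≈ -16217.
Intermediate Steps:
C = 73/8 (C = 5/8 - ⅛*(-68) = 5/8 + 17/2 = 73/8 ≈ 9.1250)
z = 0 (z = 1*(-5 + 5) = 1*0 = 0)
-((-103 + (21 + z)/(34 + C))*(-152) + R(-349, 635)) = -((-103 + (21 + 0)/(34 + 73/8))*(-152) + 635) = -((-103 + 21/(345/8))*(-152) + 635) = -((-103 + 21*(8/345))*(-152) + 635) = -((-103 + 56/115)*(-152) + 635) = -(-11789/115*(-152) + 635) = -(1791928/115 + 635) = -1*1864953/115 = -1864953/115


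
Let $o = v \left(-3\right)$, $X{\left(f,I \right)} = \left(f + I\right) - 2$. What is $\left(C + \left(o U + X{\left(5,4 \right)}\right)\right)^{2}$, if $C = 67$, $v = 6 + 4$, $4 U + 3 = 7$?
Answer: $1936$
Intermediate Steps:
$U = 1$ ($U = - \frac{3}{4} + \frac{1}{4} \cdot 7 = - \frac{3}{4} + \frac{7}{4} = 1$)
$X{\left(f,I \right)} = -2 + I + f$ ($X{\left(f,I \right)} = \left(I + f\right) - 2 = -2 + I + f$)
$v = 10$
$o = -30$ ($o = 10 \left(-3\right) = -30$)
$\left(C + \left(o U + X{\left(5,4 \right)}\right)\right)^{2} = \left(67 + \left(\left(-30\right) 1 + \left(-2 + 4 + 5\right)\right)\right)^{2} = \left(67 + \left(-30 + 7\right)\right)^{2} = \left(67 - 23\right)^{2} = 44^{2} = 1936$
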